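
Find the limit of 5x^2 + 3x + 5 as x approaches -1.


Since polynomials are continuous, we use direct substitution.
lim(x->-1) of 5x^2 + 3x + 5
= 5 * (-1)^2 + 3 * (-1) + 5
= 5 - 3 + 5
= 7

7


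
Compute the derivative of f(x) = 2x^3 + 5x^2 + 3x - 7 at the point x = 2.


Differentiate f(x) = 2x^3 + 5x^2 + 3x - 7 term by term:
f'(x) = 6x^2 + 10x + 3
Substitute x = 2:
f'(2) = 6 * 2^2 + 10 * 2 + 3
= 24 + 20 + 3
= 47

47


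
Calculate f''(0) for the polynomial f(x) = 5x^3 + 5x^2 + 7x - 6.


First derivative:
f'(x) = 15x^2 + 10x + 7
Second derivative:
f''(x) = 30x + 10
Substitute x = 0:
f''(0) = 30 * 0 + 10
= 0 + 10
= 10

10


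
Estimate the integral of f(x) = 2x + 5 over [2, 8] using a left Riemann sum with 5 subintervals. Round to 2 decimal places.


Left Riemann sum uses left endpoints of each subinterval.
Interval: [2, 8], n = 5
dx = (8 - 2) / 5 = 6/5
Left endpoints: [2, 16/5, 22/5, 28/5, 34/5]
f values: [9, 57/5, 69/5, 81/5, 93/5]
Sum = dx * (sum of f values)
= 6/5 * 69
= 414/5 = 82.80

82.80


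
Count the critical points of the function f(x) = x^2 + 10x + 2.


Find where f'(x) = 0:
f'(x) = 2x + 10
Set f'(x) = 0:
2x + 10 = 0
x = -10 / 2 = -5
This is a linear equation in x, so there is exactly one solution.
Number of critical points: 1

1


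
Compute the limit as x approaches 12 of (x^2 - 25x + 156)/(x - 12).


Direct substitution gives 0/0, so we factor the numerator.
Factor: (x^2 - 25x + 156) = (x - 12)(x - 13)
Cancel the common factor (x - 12):
(x^2 - 25x + 156)/(x - 12) = (x - 13)
Now substitute x = 12:
= (12) - (13) = -1

-1


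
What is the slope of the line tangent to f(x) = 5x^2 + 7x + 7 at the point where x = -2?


The slope of the tangent line equals f'(x) at the point.
f(x) = 5x^2 + 7x + 7
f'(x) = 10x + 7
At x = -2:
f'(-2) = 10 * (-2) + 7
= -20 + 7
= -13

-13


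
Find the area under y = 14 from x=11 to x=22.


The area under a constant function y = 14 is a rectangle.
Width = 22 - 11 = 11
Height = 14
Area = width * height
= 11 * 14
= 154

154


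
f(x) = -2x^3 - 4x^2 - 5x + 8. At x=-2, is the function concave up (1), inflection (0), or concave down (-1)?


Concavity is determined by the sign of f''(x).
f(x) = -2x^3 - 4x^2 - 5x + 8
f'(x) = -6x^2 - 8x - 5
f''(x) = -12x - 8
f''(-2) = -12 * (-2) - 8
= 24 - 8
= 16
Since f''(-2) > 0, the function is concave up (1)

1


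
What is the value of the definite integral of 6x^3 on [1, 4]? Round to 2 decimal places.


Find the antiderivative of 6x^3:
F(x) = 6/4 * x^4
Apply the Fundamental Theorem of Calculus:
F(4) - F(1)
= 6/4 * 4^4 - 6/4 * 1^4
= 6/4 * (256 - 1)
= 6/4 * 255
= 765/2 = 382.50

382.50


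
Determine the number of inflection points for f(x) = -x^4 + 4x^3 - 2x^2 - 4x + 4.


Inflection points occur where f''(x) = 0 and concavity changes.
f(x) = -x^4 + 4x^3 - 2x^2 - 4x + 4
f'(x) = -4x^3 + 12x^2 - 4x - 4
f''(x) = -12x^2 + 24x - 4
This is a quadratic in x. Use the discriminant to count real roots.
Discriminant = (24)^2 - 4 * (-12) * (-4)
= 576 - 192
= 384
Since discriminant > 0, f''(x) = 0 has 2 distinct real solutions.
A quadratic with two distinct real roots changes sign at each root, so concavity changes at both.
Number of inflection points: 2

2


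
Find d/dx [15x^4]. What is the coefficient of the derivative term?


We apply the power rule: d/dx [ax^n] = a*n * x^(n-1)
d/dx [15x^4]
= 15 * 4 * x^(4-1)
= 60x^3
The coefficient is 60

60


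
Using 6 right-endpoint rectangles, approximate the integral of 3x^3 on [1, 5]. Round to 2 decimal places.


Right Riemann sum uses right endpoints of each subinterval.
Interval: [1, 5], n = 6
dx = (5 - 1) / 6 = 2/3
Right endpoints: [5/3, 7/3, 3, 11/3, 13/3, 5]
f values: [125/9, 343/9, 81, 1331/9, 2197/9, 375]
Sum = dx * (sum of f values)
= 2/3 * 900
= 600 = 600.00

600.00


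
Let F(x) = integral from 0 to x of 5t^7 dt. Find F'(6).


By the Fundamental Theorem of Calculus (Part 1):
If F(x) = integral from 0 to x of f(t) dt, then F'(x) = f(x)
Here f(t) = 5t^7
So F'(x) = 5x^7
Evaluate at x = 6:
F'(6) = 5 * 6^7
= 5 * 279936
= 1399680

1399680


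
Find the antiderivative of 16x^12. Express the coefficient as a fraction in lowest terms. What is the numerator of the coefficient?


Apply the power rule for integration:
integral of ax^n dx = a/(n+1) * x^(n+1) + C
integral of 16x^12 dx
= 16/13 * x^13 + C
The coefficient in lowest terms is 16/13, and its numerator is 16

16


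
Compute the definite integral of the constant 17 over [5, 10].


The integral of a constant k over [a, b] equals k * (b - a).
integral from 5 to 10 of 17 dx
= 17 * (10 - 5)
= 17 * 5
= 85

85


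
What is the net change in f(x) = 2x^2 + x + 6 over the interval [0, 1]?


Net change = f(b) - f(a)
f(x) = 2x^2 + x + 6
Compute f(1):
f(1) = 2 * 1^2 + 1 * 1 + 6
= 2 + 1 + 6
= 9
Compute f(0):
f(0) = 2 * 0^2 + 1 * 0 + 6
= 0 + 0 + 6
= 6
Net change = 9 - 6 = 3

3


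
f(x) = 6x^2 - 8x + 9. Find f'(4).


Differentiate term by term using power and sum rules:
f(x) = 6x^2 - 8x + 9
f'(x) = 12x - 8
Substitute x = 4:
f'(4) = 12 * 4 - 8
= 48 - 8
= 40

40


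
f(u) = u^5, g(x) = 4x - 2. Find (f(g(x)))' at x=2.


Using the chain rule: (f(g(x)))' = f'(g(x)) * g'(x)
First, find g(2):
g(2) = 4 * 2 - 2 = 6
Next, f'(u) = 5u^4
And g'(x) = 4
So f'(g(2)) * g'(2)
= 5 * 6^4 * 4
= 5 * 1296 * 4
= 25920

25920


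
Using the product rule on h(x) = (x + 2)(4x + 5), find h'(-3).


Let u(x) = x + 2 and v(x) = 4x + 5
u'(x) = 1
v'(x) = 4
Product rule: h'(x) = u'(x)*v(x) + u(x)*v'(x)
= 1 * (4x + 5) + (x + 2) * 4
At x = -3:
u(-3) = 1 * (-3) + 2 = -1
v(-3) = 4 * (-3) + 5 = -7
h'(-3) = 1 * (-7) + (-1) * 4
= -7 - 4
= -11

-11


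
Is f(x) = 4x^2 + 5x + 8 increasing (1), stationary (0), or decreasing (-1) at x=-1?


Compute f'(x) to determine behavior:
f'(x) = 8x + 5
f'(-1) = 8 * (-1) + 5
= -8 + 5
= -3
Since f'(-1) < 0, the function is decreasing (-1)

-1


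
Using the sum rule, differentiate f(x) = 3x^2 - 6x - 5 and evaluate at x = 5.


Differentiate term by term using power and sum rules:
f(x) = 3x^2 - 6x - 5
f'(x) = 6x - 6
Substitute x = 5:
f'(5) = 6 * 5 - 6
= 30 - 6
= 24

24


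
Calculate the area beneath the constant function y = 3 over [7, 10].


The area under a constant function y = 3 is a rectangle.
Width = 10 - 7 = 3
Height = 3
Area = width * height
= 3 * 3
= 9

9


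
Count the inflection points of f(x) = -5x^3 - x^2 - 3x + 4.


Inflection points occur where f''(x) = 0 and concavity changes.
f(x) = -5x^3 - x^2 - 3x + 4
f'(x) = -15x^2 - 2x - 3
f''(x) = -30x - 2
Set f''(x) = 0:
-30x - 2 = 0
x = 2 / (-30) = -1/15
Since f''(x) is linear (degree 1), it changes sign at this point.
Therefore there is exactly 1 inflection point.

1


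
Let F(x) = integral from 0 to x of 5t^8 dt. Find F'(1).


By the Fundamental Theorem of Calculus (Part 1):
If F(x) = integral from 0 to x of f(t) dt, then F'(x) = f(x)
Here f(t) = 5t^8
So F'(x) = 5x^8
Evaluate at x = 1:
F'(1) = 5 * 1^8
= 5 * 1
= 5

5


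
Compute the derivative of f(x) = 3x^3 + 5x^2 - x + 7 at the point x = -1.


Differentiate f(x) = 3x^3 + 5x^2 - x + 7 term by term:
f'(x) = 9x^2 + 10x - 1
Substitute x = -1:
f'(-1) = 9 * (-1)^2 + 10 * (-1) - 1
= 9 - 10 - 1
= -2

-2


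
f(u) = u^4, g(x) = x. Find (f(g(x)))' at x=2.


Using the chain rule: (f(g(x)))' = f'(g(x)) * g'(x)
First, find g(2):
g(2) = 1 * 2 + 0 = 2
Next, f'(u) = 4u^3
And g'(x) = 1
So f'(g(2)) * g'(2)
= 4 * 2^3 * 1
= 4 * 8 * 1
= 32

32


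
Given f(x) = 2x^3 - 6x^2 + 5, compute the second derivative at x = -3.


First derivative:
f'(x) = 6x^2 - 12x
Second derivative:
f''(x) = 12x - 12
Substitute x = -3:
f''(-3) = 12 * (-3) - 12
= -36 - 12
= -48

-48


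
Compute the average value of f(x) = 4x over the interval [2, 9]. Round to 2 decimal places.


Average value = 1/(b-a) * integral from a to b of f(x) dx
First compute the integral of 4x:
F(x) = 2x^2
F(9) = 2 * 81 + 0 * 9 = 162
F(2) = 2 * 4 + 0 * 2 = 8
Integral = 162 - 8 = 154
Average = 154 / (9 - 2) = 154 / 7
= 22 = 22.00

22.00


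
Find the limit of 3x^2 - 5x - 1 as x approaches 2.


Since polynomials are continuous, we use direct substitution.
lim(x->2) of 3x^2 - 5x - 1
= 3 * 2^2 - 5 * 2 - 1
= 12 - 10 - 1
= 1

1


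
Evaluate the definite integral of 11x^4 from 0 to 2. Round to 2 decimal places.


Find the antiderivative of 11x^4:
F(x) = 11/5 * x^5
Apply the Fundamental Theorem of Calculus:
F(2) - F(0)
= 11/5 * 2^5 - 11/5 * 0^5
= 11/5 * (32 - 0)
= 11/5 * 32
= 352/5 = 70.40

70.40


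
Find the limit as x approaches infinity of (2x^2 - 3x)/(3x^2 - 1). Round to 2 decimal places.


For limits at infinity with equal-degree polynomials,
we compare leading coefficients.
Numerator leading term: 2x^2
Denominator leading term: 3x^2
Divide both by x^2:
lim = (2 - 3/x) / (3 - 1/x^2)
As x -> infinity, the 1/x and 1/x^2 terms vanish:
= 2/3 ≈ 0.67

0.67


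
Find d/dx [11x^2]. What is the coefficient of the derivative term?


We apply the power rule: d/dx [ax^n] = a*n * x^(n-1)
d/dx [11x^2]
= 11 * 2 * x^(2-1)
= 22x
The coefficient is 22

22


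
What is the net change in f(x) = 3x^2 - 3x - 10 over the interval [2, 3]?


Net change = f(b) - f(a)
f(x) = 3x^2 - 3x - 10
Compute f(3):
f(3) = 3 * 3^2 - 3 * 3 - 10
= 27 - 9 - 10
= 8
Compute f(2):
f(2) = 3 * 2^2 - 3 * 2 - 10
= 12 - 6 - 10
= -4
Net change = 8 - (-4) = 12

12


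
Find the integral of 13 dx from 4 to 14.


The integral of a constant k over [a, b] equals k * (b - a).
integral from 4 to 14 of 13 dx
= 13 * (14 - 4)
= 13 * 10
= 130

130


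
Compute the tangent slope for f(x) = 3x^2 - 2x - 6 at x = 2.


The slope of the tangent line equals f'(x) at the point.
f(x) = 3x^2 - 2x - 6
f'(x) = 6x - 2
At x = 2:
f'(2) = 6 * 2 - 2
= 12 - 2
= 10

10


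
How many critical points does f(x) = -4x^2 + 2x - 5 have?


Find where f'(x) = 0:
f'(x) = -8x + 2
Set f'(x) = 0:
-8x + 2 = 0
x = -2 / (-8) = 1/4
This is a linear equation in x, so there is exactly one solution.
Number of critical points: 1

1


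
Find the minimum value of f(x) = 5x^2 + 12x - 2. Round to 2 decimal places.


For a quadratic f(x) = ax^2 + bx + c with a > 0, the minimum is at the vertex.
Vertex x-coordinate: x = -b/(2a)
x = -(12) / (2 * 5)
x = -12/10 = -6/5
Substitute back to find the minimum value:
f(-6/5) = 5 * (-6/5)^2 + 12 * (-6/5) - 2
= 36/5 - 72/5 - 2
= -46/5 = -9.20

-9.20


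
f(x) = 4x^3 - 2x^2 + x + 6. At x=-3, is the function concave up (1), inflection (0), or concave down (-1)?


Concavity is determined by the sign of f''(x).
f(x) = 4x^3 - 2x^2 + x + 6
f'(x) = 12x^2 - 4x + 1
f''(x) = 24x - 4
f''(-3) = 24 * (-3) - 4
= -72 - 4
= -76
Since f''(-3) < 0, the function is concave down (-1)

-1


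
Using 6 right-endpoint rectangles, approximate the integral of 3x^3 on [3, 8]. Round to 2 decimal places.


Right Riemann sum uses right endpoints of each subinterval.
Interval: [3, 8], n = 6
dx = (8 - 3) / 6 = 5/6
Right endpoints: [23/6, 14/3, 11/2, 19/3, 43/6, 8]
f values: [12167/72, 2744/9, 3993/8, 6859/9, 79507/72, 1536]
Sum = dx * (sum of f values)
= 5/6 * 35003/8
= 175015/48 ≈ 3646.15

3646.15


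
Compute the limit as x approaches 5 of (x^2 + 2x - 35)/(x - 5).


Direct substitution gives 0/0, so we factor the numerator.
Factor: (x^2 + 2x - 35) = (x - 5)(x + 7)
Cancel the common factor (x - 5):
(x^2 + 2x - 35)/(x - 5) = (x + 7)
Now substitute x = 5:
= (5) - (-7) = 12

12


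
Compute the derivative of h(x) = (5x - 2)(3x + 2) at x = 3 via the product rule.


Let u(x) = 5x - 2 and v(x) = 3x + 2
u'(x) = 5
v'(x) = 3
Product rule: h'(x) = u'(x)*v(x) + u(x)*v'(x)
= 5 * (3x + 2) + (5x - 2) * 3
At x = 3:
u(3) = 5 * 3 - 2 = 13
v(3) = 3 * 3 + 2 = 11
h'(3) = 5 * 11 + 13 * 3
= 55 + 39
= 94

94


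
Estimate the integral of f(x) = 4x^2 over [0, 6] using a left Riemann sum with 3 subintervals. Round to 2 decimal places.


Left Riemann sum uses left endpoints of each subinterval.
Interval: [0, 6], n = 3
dx = (6 - 0) / 3 = 2
Left endpoints: [0, 2, 4]
f values: [0, 16, 64]
Sum = dx * (sum of f values)
= 2 * 80
= 160 = 160.00

160.00


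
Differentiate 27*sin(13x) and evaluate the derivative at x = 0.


Apply the chain rule to differentiate 27*sin(13x):
d/dx [27*sin(13x)]
= 27 * cos(13x) * d/dx(13x)
= 27 * 13 * cos(13x)
= 351 * cos(13x)
Evaluate at x = 0:
= 351 * cos(0)
= 351 * 1
= 351

351


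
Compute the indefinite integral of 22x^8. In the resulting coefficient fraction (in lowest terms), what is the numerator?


Apply the power rule for integration:
integral of ax^n dx = a/(n+1) * x^(n+1) + C
integral of 22x^8 dx
= 22/9 * x^9 + C
The coefficient in lowest terms is 22/9, and its numerator is 22

22


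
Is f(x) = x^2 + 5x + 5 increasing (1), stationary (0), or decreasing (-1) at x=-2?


Compute f'(x) to determine behavior:
f'(x) = 2x + 5
f'(-2) = 2 * (-2) + 5
= -4 + 5
= 1
Since f'(-2) > 0, the function is increasing (1)

1


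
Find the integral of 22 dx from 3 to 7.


The integral of a constant k over [a, b] equals k * (b - a).
integral from 3 to 7 of 22 dx
= 22 * (7 - 3)
= 22 * 4
= 88

88


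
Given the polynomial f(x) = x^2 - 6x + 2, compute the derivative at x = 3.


Differentiate term by term using power and sum rules:
f(x) = x^2 - 6x + 2
f'(x) = 2x - 6
Substitute x = 3:
f'(3) = 2 * 3 - 6
= 6 - 6
= 0

0


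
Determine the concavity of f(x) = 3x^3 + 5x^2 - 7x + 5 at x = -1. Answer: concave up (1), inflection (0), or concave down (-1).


Concavity is determined by the sign of f''(x).
f(x) = 3x^3 + 5x^2 - 7x + 5
f'(x) = 9x^2 + 10x - 7
f''(x) = 18x + 10
f''(-1) = 18 * (-1) + 10
= -18 + 10
= -8
Since f''(-1) < 0, the function is concave down (-1)

-1


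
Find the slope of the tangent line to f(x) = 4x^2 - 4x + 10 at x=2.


The slope of the tangent line equals f'(x) at the point.
f(x) = 4x^2 - 4x + 10
f'(x) = 8x - 4
At x = 2:
f'(2) = 8 * 2 - 4
= 16 - 4
= 12

12


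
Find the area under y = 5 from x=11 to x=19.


The area under a constant function y = 5 is a rectangle.
Width = 19 - 11 = 8
Height = 5
Area = width * height
= 8 * 5
= 40

40


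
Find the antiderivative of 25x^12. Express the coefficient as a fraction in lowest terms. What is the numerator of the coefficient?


Apply the power rule for integration:
integral of ax^n dx = a/(n+1) * x^(n+1) + C
integral of 25x^12 dx
= 25/13 * x^13 + C
The coefficient in lowest terms is 25/13, and its numerator is 25

25


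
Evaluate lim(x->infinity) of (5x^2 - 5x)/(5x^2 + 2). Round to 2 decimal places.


For limits at infinity with equal-degree polynomials,
we compare leading coefficients.
Numerator leading term: 5x^2
Denominator leading term: 5x^2
Divide both by x^2:
lim = (5 - 5/x) / (5 + 2/x^2)
As x -> infinity, the 1/x and 1/x^2 terms vanish:
= 5/5 = 1 = 1.00

1.00


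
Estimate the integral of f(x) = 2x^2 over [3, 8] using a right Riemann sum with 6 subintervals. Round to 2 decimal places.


Right Riemann sum uses right endpoints of each subinterval.
Interval: [3, 8], n = 6
dx = (8 - 3) / 6 = 5/6
Right endpoints: [23/6, 14/3, 11/2, 19/3, 43/6, 8]
f values: [529/18, 392/9, 121/2, 722/9, 1849/18, 128]
Sum = dx * (sum of f values)
= 5/6 * 7999/18
= 39995/108 ≈ 370.32

370.32


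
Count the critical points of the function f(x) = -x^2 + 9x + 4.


Find where f'(x) = 0:
f'(x) = -2x + 9
Set f'(x) = 0:
-2x + 9 = 0
x = -9 / (-2) = 9/2
This is a linear equation in x, so there is exactly one solution.
Number of critical points: 1

1


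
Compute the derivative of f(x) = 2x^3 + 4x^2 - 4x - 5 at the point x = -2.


Differentiate f(x) = 2x^3 + 4x^2 - 4x - 5 term by term:
f'(x) = 6x^2 + 8x - 4
Substitute x = -2:
f'(-2) = 6 * (-2)^2 + 8 * (-2) - 4
= 24 - 16 - 4
= 4

4


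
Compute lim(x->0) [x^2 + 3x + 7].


Since polynomials are continuous, we use direct substitution.
lim(x->0) of x^2 + 3x + 7
= 1 * 0^2 + 3 * 0 + 7
= 0 + 0 + 7
= 7

7


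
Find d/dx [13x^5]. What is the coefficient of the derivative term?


We apply the power rule: d/dx [ax^n] = a*n * x^(n-1)
d/dx [13x^5]
= 13 * 5 * x^(5-1)
= 65x^4
The coefficient is 65

65


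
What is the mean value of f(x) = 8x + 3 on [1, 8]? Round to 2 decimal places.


Average value = 1/(b-a) * integral from a to b of f(x) dx
First compute the integral of 8x + 3:
F(x) = 4x^2 + 3x
F(8) = 4 * 64 + 3 * 8 = 280
F(1) = 4 * 1 + 3 * 1 = 7
Integral = 280 - 7 = 273
Average = 273 / (8 - 1) = 273 / 7
= 39 = 39.00

39.00


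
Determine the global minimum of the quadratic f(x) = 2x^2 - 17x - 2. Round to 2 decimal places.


For a quadratic f(x) = ax^2 + bx + c with a > 0, the minimum is at the vertex.
Vertex x-coordinate: x = -b/(2a)
x = -(-17) / (2 * 2)
x = 17/4
Substitute back to find the minimum value:
f(17/4) = 2 * (17/4)^2 - 17 * (17/4) - 2
= 289/8 - 289/4 - 2
= -305/8 ≈ -38.13

-38.13


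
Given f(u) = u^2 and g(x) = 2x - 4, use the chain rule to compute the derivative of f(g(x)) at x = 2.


Using the chain rule: (f(g(x)))' = f'(g(x)) * g'(x)
First, find g(2):
g(2) = 2 * 2 - 4 = 0
Next, f'(u) = 2u
And g'(x) = 2
So f'(g(2)) * g'(2)
= 2 * 0 * 2
= 0

0


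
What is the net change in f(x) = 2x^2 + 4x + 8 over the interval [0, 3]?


Net change = f(b) - f(a)
f(x) = 2x^2 + 4x + 8
Compute f(3):
f(3) = 2 * 3^2 + 4 * 3 + 8
= 18 + 12 + 8
= 38
Compute f(0):
f(0) = 2 * 0^2 + 4 * 0 + 8
= 0 + 0 + 8
= 8
Net change = 38 - 8 = 30

30


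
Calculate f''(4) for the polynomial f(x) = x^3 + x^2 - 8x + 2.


First derivative:
f'(x) = 3x^2 + 2x - 8
Second derivative:
f''(x) = 6x + 2
Substitute x = 4:
f''(4) = 6 * 4 + 2
= 24 + 2
= 26

26


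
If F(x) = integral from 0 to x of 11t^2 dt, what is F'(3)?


By the Fundamental Theorem of Calculus (Part 1):
If F(x) = integral from 0 to x of f(t) dt, then F'(x) = f(x)
Here f(t) = 11t^2
So F'(x) = 11x^2
Evaluate at x = 3:
F'(3) = 11 * 3^2
= 11 * 9
= 99

99


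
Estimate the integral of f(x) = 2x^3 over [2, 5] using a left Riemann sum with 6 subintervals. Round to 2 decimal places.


Left Riemann sum uses left endpoints of each subinterval.
Interval: [2, 5], n = 6
dx = (5 - 2) / 6 = 1/2
Left endpoints: [2, 5/2, 3, 7/2, 4, 9/2]
f values: [16, 125/4, 54, 343/4, 128, 729/4]
Sum = dx * (sum of f values)
= 1/2 * 1989/4
= 1989/8 ≈ 248.63

248.63


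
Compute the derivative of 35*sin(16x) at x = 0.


Apply the chain rule to differentiate 35*sin(16x):
d/dx [35*sin(16x)]
= 35 * cos(16x) * d/dx(16x)
= 35 * 16 * cos(16x)
= 560 * cos(16x)
Evaluate at x = 0:
= 560 * cos(0)
= 560 * 1
= 560

560


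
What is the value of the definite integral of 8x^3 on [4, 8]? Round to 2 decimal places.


Find the antiderivative of 8x^3:
F(x) = 8/4 * x^4
Apply the Fundamental Theorem of Calculus:
F(8) - F(4)
= 8/4 * 8^4 - 8/4 * 4^4
= 8/4 * (4096 - 256)
= 8/4 * 3840
= 7680 = 7680.00

7680.00


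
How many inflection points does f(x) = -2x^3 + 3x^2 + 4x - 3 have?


Inflection points occur where f''(x) = 0 and concavity changes.
f(x) = -2x^3 + 3x^2 + 4x - 3
f'(x) = -6x^2 + 6x + 4
f''(x) = -12x + 6
Set f''(x) = 0:
-12x + 6 = 0
x = -6 / (-12) = 1/2
Since f''(x) is linear (degree 1), it changes sign at this point.
Therefore there is exactly 1 inflection point.

1


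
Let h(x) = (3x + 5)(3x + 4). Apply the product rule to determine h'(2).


Let u(x) = 3x + 5 and v(x) = 3x + 4
u'(x) = 3
v'(x) = 3
Product rule: h'(x) = u'(x)*v(x) + u(x)*v'(x)
= 3 * (3x + 4) + (3x + 5) * 3
At x = 2:
u(2) = 3 * 2 + 5 = 11
v(2) = 3 * 2 + 4 = 10
h'(2) = 3 * 10 + 11 * 3
= 30 + 33
= 63

63


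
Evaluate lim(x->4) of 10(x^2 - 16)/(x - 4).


Direct substitution gives 0/0, so we factor the numerator.
Factor: 10(x^2 - 16) = 10 * (x - 4)(x + 4)
Cancel the common factor (x - 4):
10(x^2 - 16)/(x - 4) = 10 * (x + 4)
Now substitute x = 4:
= 10 * (4 + 4) = 80

80


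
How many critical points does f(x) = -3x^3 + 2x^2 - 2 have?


Find where f'(x) = 0:
f(x) = -3x^3 + 2x^2 - 2
f'(x) = -9x^2 + 4x
This is a quadratic in x. Use the discriminant to count real roots.
Discriminant = (4)^2 - 4 * (-9) * 0
= 16 - 0
= 16
Since discriminant > 0, f'(x) = 0 has 2 real solutions.
Number of critical points: 2

2


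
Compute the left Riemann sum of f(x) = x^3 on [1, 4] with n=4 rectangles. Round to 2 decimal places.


Left Riemann sum uses left endpoints of each subinterval.
Interval: [1, 4], n = 4
dx = (4 - 1) / 4 = 3/4
Left endpoints: [1, 7/4, 5/2, 13/4]
f values: [1, 343/64, 125/8, 2197/64]
Sum = dx * (sum of f values)
= 3/4 * 901/16
= 2703/64 ≈ 42.23

42.23


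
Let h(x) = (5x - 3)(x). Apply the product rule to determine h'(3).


Let u(x) = 5x - 3 and v(x) = x
u'(x) = 5
v'(x) = 1
Product rule: h'(x) = u'(x)*v(x) + u(x)*v'(x)
= 5 * (x) + (5x - 3) * 1
At x = 3:
u(3) = 5 * 3 - 3 = 12
v(3) = 1 * 3 + 0 = 3
h'(3) = 5 * 3 + 12 * 1
= 15 + 12
= 27

27


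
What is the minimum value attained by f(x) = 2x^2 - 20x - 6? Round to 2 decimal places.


For a quadratic f(x) = ax^2 + bx + c with a > 0, the minimum is at the vertex.
Vertex x-coordinate: x = -b/(2a)
x = -(-20) / (2 * 2)
x = 20/4 = 5
Substitute back to find the minimum value:
f(5) = 2 * 5^2 - 20 * 5 - 6
= 50 - 100 - 6
= -56 = -56.00

-56.00


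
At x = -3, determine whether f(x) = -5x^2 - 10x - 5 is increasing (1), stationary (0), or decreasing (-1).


Compute f'(x) to determine behavior:
f'(x) = -10x - 10
f'(-3) = -10 * (-3) - 10
= 30 - 10
= 20
Since f'(-3) > 0, the function is increasing (1)

1


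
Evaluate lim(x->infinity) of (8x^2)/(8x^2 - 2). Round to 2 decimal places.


For limits at infinity with equal-degree polynomials,
we compare leading coefficients.
Numerator leading term: 8x^2
Denominator leading term: 8x^2
Divide both by x^2:
lim = (8) / (8 - 2/x^2)
As x -> infinity, the 1/x and 1/x^2 terms vanish:
= 8/8 = 1 = 1.00

1.00


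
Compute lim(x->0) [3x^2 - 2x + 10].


Since polynomials are continuous, we use direct substitution.
lim(x->0) of 3x^2 - 2x + 10
= 3 * 0^2 - 2 * 0 + 10
= 0 + 0 + 10
= 10

10


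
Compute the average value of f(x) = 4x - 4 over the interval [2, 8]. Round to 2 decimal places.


Average value = 1/(b-a) * integral from a to b of f(x) dx
First compute the integral of 4x - 4:
F(x) = 2x^2 - 4x
F(8) = 2 * 64 - 4 * 8 = 96
F(2) = 2 * 4 - 4 * 2 = 0
Integral = 96 - 0 = 96
Average = 96 / (8 - 2) = 96 / 6
= 16 = 16.00

16.00


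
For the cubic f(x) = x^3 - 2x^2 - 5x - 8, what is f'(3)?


Differentiate f(x) = x^3 - 2x^2 - 5x - 8 term by term:
f'(x) = 3x^2 - 4x - 5
Substitute x = 3:
f'(3) = 3 * 3^2 - 4 * 3 - 5
= 27 - 12 - 5
= 10

10


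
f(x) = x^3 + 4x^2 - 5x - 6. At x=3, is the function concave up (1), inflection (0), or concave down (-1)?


Concavity is determined by the sign of f''(x).
f(x) = x^3 + 4x^2 - 5x - 6
f'(x) = 3x^2 + 8x - 5
f''(x) = 6x + 8
f''(3) = 6 * 3 + 8
= 18 + 8
= 26
Since f''(3) > 0, the function is concave up (1)

1


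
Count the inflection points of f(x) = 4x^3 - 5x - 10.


Inflection points occur where f''(x) = 0 and concavity changes.
f(x) = 4x^3 - 5x - 10
f'(x) = 12x^2 - 5
f''(x) = 24x
Set f''(x) = 0:
24x = 0
x = 0 / 24 = 0
Since f''(x) is linear (degree 1), it changes sign at this point.
Therefore there is exactly 1 inflection point.

1


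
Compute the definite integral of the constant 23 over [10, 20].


The integral of a constant k over [a, b] equals k * (b - a).
integral from 10 to 20 of 23 dx
= 23 * (20 - 10)
= 23 * 10
= 230

230


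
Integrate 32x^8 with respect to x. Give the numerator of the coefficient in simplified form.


Apply the power rule for integration:
integral of ax^n dx = a/(n+1) * x^(n+1) + C
integral of 32x^8 dx
= 32/9 * x^9 + C
The coefficient in lowest terms is 32/9, and its numerator is 32

32


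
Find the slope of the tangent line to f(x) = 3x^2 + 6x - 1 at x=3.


The slope of the tangent line equals f'(x) at the point.
f(x) = 3x^2 + 6x - 1
f'(x) = 6x + 6
At x = 3:
f'(3) = 6 * 3 + 6
= 18 + 6
= 24

24


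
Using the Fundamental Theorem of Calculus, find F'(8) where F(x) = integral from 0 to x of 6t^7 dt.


By the Fundamental Theorem of Calculus (Part 1):
If F(x) = integral from 0 to x of f(t) dt, then F'(x) = f(x)
Here f(t) = 6t^7
So F'(x) = 6x^7
Evaluate at x = 8:
F'(8) = 6 * 8^7
= 6 * 2097152
= 12582912

12582912


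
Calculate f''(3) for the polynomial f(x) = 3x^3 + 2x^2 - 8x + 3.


First derivative:
f'(x) = 9x^2 + 4x - 8
Second derivative:
f''(x) = 18x + 4
Substitute x = 3:
f''(3) = 18 * 3 + 4
= 54 + 4
= 58

58


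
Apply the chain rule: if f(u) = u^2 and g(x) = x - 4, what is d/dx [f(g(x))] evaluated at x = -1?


Using the chain rule: (f(g(x)))' = f'(g(x)) * g'(x)
First, find g(-1):
g(-1) = 1 * (-1) - 4 = -5
Next, f'(u) = 2u
And g'(x) = 1
So f'(g(-1)) * g'(-1)
= 2 * (-5) * 1
= -10

-10


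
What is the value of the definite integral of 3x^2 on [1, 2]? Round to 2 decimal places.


Find the antiderivative of 3x^2:
F(x) = 3/3 * x^3
Apply the Fundamental Theorem of Calculus:
F(2) - F(1)
= 3/3 * 2^3 - 3/3 * 1^3
= 3/3 * (8 - 1)
= 3/3 * 7
= 7 = 7.00

7.00


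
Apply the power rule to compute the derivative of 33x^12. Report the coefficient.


We apply the power rule: d/dx [ax^n] = a*n * x^(n-1)
d/dx [33x^12]
= 33 * 12 * x^(12-1)
= 396x^11
The coefficient is 396

396


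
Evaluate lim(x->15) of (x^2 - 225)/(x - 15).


Direct substitution gives 0/0, so we factor the numerator.
Factor: (x^2 - 225) = (x - 15)(x + 15)
Cancel the common factor (x - 15):
(x^2 - 225)/(x - 15) = (x + 15)
Now substitute x = 15:
= (15 + 15) = 30

30


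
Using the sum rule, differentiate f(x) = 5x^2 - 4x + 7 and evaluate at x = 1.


Differentiate term by term using power and sum rules:
f(x) = 5x^2 - 4x + 7
f'(x) = 10x - 4
Substitute x = 1:
f'(1) = 10 * 1 - 4
= 10 - 4
= 6

6


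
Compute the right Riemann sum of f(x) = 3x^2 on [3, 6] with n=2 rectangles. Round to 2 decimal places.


Right Riemann sum uses right endpoints of each subinterval.
Interval: [3, 6], n = 2
dx = (6 - 3) / 2 = 3/2
Right endpoints: [9/2, 6]
f values: [243/4, 108]
Sum = dx * (sum of f values)
= 3/2 * 675/4
= 2025/8 ≈ 253.13

253.13


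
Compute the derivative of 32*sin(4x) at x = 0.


Apply the chain rule to differentiate 32*sin(4x):
d/dx [32*sin(4x)]
= 32 * cos(4x) * d/dx(4x)
= 32 * 4 * cos(4x)
= 128 * cos(4x)
Evaluate at x = 0:
= 128 * cos(0)
= 128 * 1
= 128

128


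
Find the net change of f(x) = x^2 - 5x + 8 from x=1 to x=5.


Net change = f(b) - f(a)
f(x) = x^2 - 5x + 8
Compute f(5):
f(5) = 1 * 5^2 - 5 * 5 + 8
= 25 - 25 + 8
= 8
Compute f(1):
f(1) = 1 * 1^2 - 5 * 1 + 8
= 1 - 5 + 8
= 4
Net change = 8 - 4 = 4

4


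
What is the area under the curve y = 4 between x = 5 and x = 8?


The area under a constant function y = 4 is a rectangle.
Width = 8 - 5 = 3
Height = 4
Area = width * height
= 3 * 4
= 12

12


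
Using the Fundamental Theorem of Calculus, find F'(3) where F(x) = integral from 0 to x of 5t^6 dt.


By the Fundamental Theorem of Calculus (Part 1):
If F(x) = integral from 0 to x of f(t) dt, then F'(x) = f(x)
Here f(t) = 5t^6
So F'(x) = 5x^6
Evaluate at x = 3:
F'(3) = 5 * 3^6
= 5 * 729
= 3645

3645


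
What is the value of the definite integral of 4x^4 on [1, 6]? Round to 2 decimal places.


Find the antiderivative of 4x^4:
F(x) = 4/5 * x^5
Apply the Fundamental Theorem of Calculus:
F(6) - F(1)
= 4/5 * 6^5 - 4/5 * 1^5
= 4/5 * (7776 - 1)
= 4/5 * 7775
= 6220 = 6220.00

6220.00


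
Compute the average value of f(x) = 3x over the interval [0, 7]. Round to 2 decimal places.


Average value = 1/(b-a) * integral from a to b of f(x) dx
First compute the integral of 3x:
F(x) = (3/2)x^2
F(7) = 3/2 * 49 + 0 * 7 = 147/2
F(0) = 3/2 * 0 + 0 * 0 = 0
Integral = 147/2 - 0 = 147/2
Average = (147/2) / (7 - 0) = (147/2) / 7
= 21/2 = 10.50

10.50


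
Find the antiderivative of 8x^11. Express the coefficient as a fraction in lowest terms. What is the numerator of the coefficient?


Apply the power rule for integration:
integral of ax^n dx = a/(n+1) * x^(n+1) + C
integral of 8x^11 dx
= 8/12 * x^12 + C
= 2/3 * x^12 + C
The coefficient in lowest terms is 2/3, and its numerator is 2

2


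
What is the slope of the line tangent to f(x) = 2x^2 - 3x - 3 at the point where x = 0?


The slope of the tangent line equals f'(x) at the point.
f(x) = 2x^2 - 3x - 3
f'(x) = 4x - 3
At x = 0:
f'(0) = 4 * 0 - 3
= 0 - 3
= -3

-3


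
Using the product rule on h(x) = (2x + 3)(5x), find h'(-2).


Let u(x) = 2x + 3 and v(x) = 5x
u'(x) = 2
v'(x) = 5
Product rule: h'(x) = u'(x)*v(x) + u(x)*v'(x)
= 2 * (5x) + (2x + 3) * 5
At x = -2:
u(-2) = 2 * (-2) + 3 = -1
v(-2) = 5 * (-2) + 0 = -10
h'(-2) = 2 * (-10) + (-1) * 5
= -20 - 5
= -25

-25


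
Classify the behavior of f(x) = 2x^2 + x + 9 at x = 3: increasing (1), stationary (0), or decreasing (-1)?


Compute f'(x) to determine behavior:
f'(x) = 4x + 1
f'(3) = 4 * 3 + 1
= 12 + 1
= 13
Since f'(3) > 0, the function is increasing (1)

1


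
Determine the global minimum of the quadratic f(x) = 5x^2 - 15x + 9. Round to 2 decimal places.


For a quadratic f(x) = ax^2 + bx + c with a > 0, the minimum is at the vertex.
Vertex x-coordinate: x = -b/(2a)
x = -(-15) / (2 * 5)
x = 15/10 = 3/2
Substitute back to find the minimum value:
f(3/2) = 5 * (3/2)^2 - 15 * (3/2) + 9
= 45/4 - 45/2 + 9
= -9/4 = -2.25

-2.25


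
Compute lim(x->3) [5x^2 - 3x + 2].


Since polynomials are continuous, we use direct substitution.
lim(x->3) of 5x^2 - 3x + 2
= 5 * 3^2 - 3 * 3 + 2
= 45 - 9 + 2
= 38

38


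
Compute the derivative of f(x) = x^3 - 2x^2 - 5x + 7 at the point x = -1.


Differentiate f(x) = x^3 - 2x^2 - 5x + 7 term by term:
f'(x) = 3x^2 - 4x - 5
Substitute x = -1:
f'(-1) = 3 * (-1)^2 - 4 * (-1) - 5
= 3 + 4 - 5
= 2

2


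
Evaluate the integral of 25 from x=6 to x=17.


The integral of a constant k over [a, b] equals k * (b - a).
integral from 6 to 17 of 25 dx
= 25 * (17 - 6)
= 25 * 11
= 275

275


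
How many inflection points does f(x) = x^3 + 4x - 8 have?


Inflection points occur where f''(x) = 0 and concavity changes.
f(x) = x^3 + 4x - 8
f'(x) = 3x^2 + 4
f''(x) = 6x
Set f''(x) = 0:
6x = 0
x = 0 / 6 = 0
Since f''(x) is linear (degree 1), it changes sign at this point.
Therefore there is exactly 1 inflection point.

1


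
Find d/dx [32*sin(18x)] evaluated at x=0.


Apply the chain rule to differentiate 32*sin(18x):
d/dx [32*sin(18x)]
= 32 * cos(18x) * d/dx(18x)
= 32 * 18 * cos(18x)
= 576 * cos(18x)
Evaluate at x = 0:
= 576 * cos(0)
= 576 * 1
= 576

576


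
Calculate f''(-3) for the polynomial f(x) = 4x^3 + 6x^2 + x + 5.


First derivative:
f'(x) = 12x^2 + 12x + 1
Second derivative:
f''(x) = 24x + 12
Substitute x = -3:
f''(-3) = 24 * (-3) + 12
= -72 + 12
= -60

-60


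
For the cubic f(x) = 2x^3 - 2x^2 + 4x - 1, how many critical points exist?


Find where f'(x) = 0:
f(x) = 2x^3 - 2x^2 + 4x - 1
f'(x) = 6x^2 - 4x + 4
This is a quadratic in x. Use the discriminant to count real roots.
Discriminant = (-4)^2 - 4 * 6 * 4
= 16 - 96
= -80
Since discriminant < 0, f'(x) = 0 has no real solutions.
Number of critical points: 0

0


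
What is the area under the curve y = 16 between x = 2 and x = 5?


The area under a constant function y = 16 is a rectangle.
Width = 5 - 2 = 3
Height = 16
Area = width * height
= 3 * 16
= 48

48


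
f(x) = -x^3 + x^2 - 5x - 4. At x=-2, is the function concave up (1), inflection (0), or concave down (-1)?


Concavity is determined by the sign of f''(x).
f(x) = -x^3 + x^2 - 5x - 4
f'(x) = -3x^2 + 2x - 5
f''(x) = -6x + 2
f''(-2) = -6 * (-2) + 2
= 12 + 2
= 14
Since f''(-2) > 0, the function is concave up (1)

1


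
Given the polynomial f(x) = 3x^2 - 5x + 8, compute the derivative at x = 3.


Differentiate term by term using power and sum rules:
f(x) = 3x^2 - 5x + 8
f'(x) = 6x - 5
Substitute x = 3:
f'(3) = 6 * 3 - 5
= 18 - 5
= 13

13


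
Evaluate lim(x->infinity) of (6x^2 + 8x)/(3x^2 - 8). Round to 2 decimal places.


For limits at infinity with equal-degree polynomials,
we compare leading coefficients.
Numerator leading term: 6x^2
Denominator leading term: 3x^2
Divide both by x^2:
lim = (6 + 8/x) / (3 - 8/x^2)
As x -> infinity, the 1/x and 1/x^2 terms vanish:
= 6/3 = 2 = 2.00

2.00


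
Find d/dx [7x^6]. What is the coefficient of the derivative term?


We apply the power rule: d/dx [ax^n] = a*n * x^(n-1)
d/dx [7x^6]
= 7 * 6 * x^(6-1)
= 42x^5
The coefficient is 42

42


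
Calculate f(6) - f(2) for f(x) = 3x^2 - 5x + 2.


Net change = f(b) - f(a)
f(x) = 3x^2 - 5x + 2
Compute f(6):
f(6) = 3 * 6^2 - 5 * 6 + 2
= 108 - 30 + 2
= 80
Compute f(2):
f(2) = 3 * 2^2 - 5 * 2 + 2
= 12 - 10 + 2
= 4
Net change = 80 - 4 = 76

76


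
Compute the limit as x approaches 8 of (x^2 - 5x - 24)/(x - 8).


Direct substitution gives 0/0, so we factor the numerator.
Factor: (x^2 - 5x - 24) = (x - 8)(x + 3)
Cancel the common factor (x - 8):
(x^2 - 5x - 24)/(x - 8) = (x + 3)
Now substitute x = 8:
= (8) - (-3) = 11

11


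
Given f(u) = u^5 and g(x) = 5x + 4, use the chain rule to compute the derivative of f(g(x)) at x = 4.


Using the chain rule: (f(g(x)))' = f'(g(x)) * g'(x)
First, find g(4):
g(4) = 5 * 4 + 4 = 24
Next, f'(u) = 5u^4
And g'(x) = 5
So f'(g(4)) * g'(4)
= 5 * 24^4 * 5
= 5 * 331776 * 5
= 8294400

8294400


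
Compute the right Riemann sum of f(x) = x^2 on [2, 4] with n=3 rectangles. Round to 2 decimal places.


Right Riemann sum uses right endpoints of each subinterval.
Interval: [2, 4], n = 3
dx = (4 - 2) / 3 = 2/3
Right endpoints: [8/3, 10/3, 4]
f values: [64/9, 100/9, 16]
Sum = dx * (sum of f values)
= 2/3 * 308/9
= 616/27 ≈ 22.81

22.81


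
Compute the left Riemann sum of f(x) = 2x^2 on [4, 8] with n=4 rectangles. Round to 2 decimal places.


Left Riemann sum uses left endpoints of each subinterval.
Interval: [4, 8], n = 4
dx = (8 - 4) / 4 = 1
Left endpoints: [4, 5, 6, 7]
f values: [32, 50, 72, 98]
Sum = dx * (sum of f values)
= 1 * 252
= 252 = 252.00

252.00


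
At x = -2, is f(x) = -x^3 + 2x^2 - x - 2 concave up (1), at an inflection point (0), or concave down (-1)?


Concavity is determined by the sign of f''(x).
f(x) = -x^3 + 2x^2 - x - 2
f'(x) = -3x^2 + 4x - 1
f''(x) = -6x + 4
f''(-2) = -6 * (-2) + 4
= 12 + 4
= 16
Since f''(-2) > 0, the function is concave up (1)

1


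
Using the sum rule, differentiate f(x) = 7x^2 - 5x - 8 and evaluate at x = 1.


Differentiate term by term using power and sum rules:
f(x) = 7x^2 - 5x - 8
f'(x) = 14x - 5
Substitute x = 1:
f'(1) = 14 * 1 - 5
= 14 - 5
= 9

9


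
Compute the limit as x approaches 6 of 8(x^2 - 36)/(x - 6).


Direct substitution gives 0/0, so we factor the numerator.
Factor: 8(x^2 - 36) = 8 * (x - 6)(x + 6)
Cancel the common factor (x - 6):
8(x^2 - 36)/(x - 6) = 8 * (x + 6)
Now substitute x = 6:
= 8 * (6 + 6) = 96

96


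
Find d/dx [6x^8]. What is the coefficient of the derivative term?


We apply the power rule: d/dx [ax^n] = a*n * x^(n-1)
d/dx [6x^8]
= 6 * 8 * x^(8-1)
= 48x^7
The coefficient is 48

48


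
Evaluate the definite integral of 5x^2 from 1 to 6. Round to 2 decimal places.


Find the antiderivative of 5x^2:
F(x) = 5/3 * x^3
Apply the Fundamental Theorem of Calculus:
F(6) - F(1)
= 5/3 * 6^3 - 5/3 * 1^3
= 5/3 * (216 - 1)
= 5/3 * 215
= 1075/3 ≈ 358.33

358.33


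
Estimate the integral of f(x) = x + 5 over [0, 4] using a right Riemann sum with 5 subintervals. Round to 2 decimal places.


Right Riemann sum uses right endpoints of each subinterval.
Interval: [0, 4], n = 5
dx = (4 - 0) / 5 = 4/5
Right endpoints: [4/5, 8/5, 12/5, 16/5, 4]
f values: [29/5, 33/5, 37/5, 41/5, 9]
Sum = dx * (sum of f values)
= 4/5 * 37
= 148/5 = 29.60

29.60


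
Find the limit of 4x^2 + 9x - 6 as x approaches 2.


Since polynomials are continuous, we use direct substitution.
lim(x->2) of 4x^2 + 9x - 6
= 4 * 2^2 + 9 * 2 - 6
= 16 + 18 - 6
= 28

28


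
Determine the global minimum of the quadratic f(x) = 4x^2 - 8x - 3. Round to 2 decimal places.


For a quadratic f(x) = ax^2 + bx + c with a > 0, the minimum is at the vertex.
Vertex x-coordinate: x = -b/(2a)
x = -(-8) / (2 * 4)
x = 8/8 = 1
Substitute back to find the minimum value:
f(1) = 4 * 1^2 - 8 * 1 - 3
= 4 - 8 - 3
= -7 = -7.00

-7.00


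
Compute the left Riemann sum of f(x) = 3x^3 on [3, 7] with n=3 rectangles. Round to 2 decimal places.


Left Riemann sum uses left endpoints of each subinterval.
Interval: [3, 7], n = 3
dx = (7 - 3) / 3 = 4/3
Left endpoints: [3, 13/3, 17/3]
f values: [81, 2197/9, 4913/9]
Sum = dx * (sum of f values)
= 4/3 * 871
= 3484/3 ≈ 1161.33

1161.33


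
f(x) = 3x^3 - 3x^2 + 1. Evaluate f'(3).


Differentiate f(x) = 3x^3 - 3x^2 + 1 term by term:
f'(x) = 9x^2 - 6x
Substitute x = 3:
f'(3) = 9 * 3^2 - 6 * 3 + 0
= 81 - 18 + 0
= 63

63


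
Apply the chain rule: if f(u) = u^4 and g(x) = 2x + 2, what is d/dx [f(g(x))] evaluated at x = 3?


Using the chain rule: (f(g(x)))' = f'(g(x)) * g'(x)
First, find g(3):
g(3) = 2 * 3 + 2 = 8
Next, f'(u) = 4u^3
And g'(x) = 2
So f'(g(3)) * g'(3)
= 4 * 8^3 * 2
= 4 * 512 * 2
= 4096

4096


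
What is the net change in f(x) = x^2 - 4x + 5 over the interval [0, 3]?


Net change = f(b) - f(a)
f(x) = x^2 - 4x + 5
Compute f(3):
f(3) = 1 * 3^2 - 4 * 3 + 5
= 9 - 12 + 5
= 2
Compute f(0):
f(0) = 1 * 0^2 - 4 * 0 + 5
= 0 + 0 + 5
= 5
Net change = 2 - 5 = -3

-3


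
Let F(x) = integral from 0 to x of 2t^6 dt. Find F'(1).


By the Fundamental Theorem of Calculus (Part 1):
If F(x) = integral from 0 to x of f(t) dt, then F'(x) = f(x)
Here f(t) = 2t^6
So F'(x) = 2x^6
Evaluate at x = 1:
F'(1) = 2 * 1^6
= 2 * 1
= 2

2


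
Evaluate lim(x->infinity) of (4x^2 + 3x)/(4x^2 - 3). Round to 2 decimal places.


For limits at infinity with equal-degree polynomials,
we compare leading coefficients.
Numerator leading term: 4x^2
Denominator leading term: 4x^2
Divide both by x^2:
lim = (4 + 3/x) / (4 - 3/x^2)
As x -> infinity, the 1/x and 1/x^2 terms vanish:
= 4/4 = 1 = 1.00

1.00


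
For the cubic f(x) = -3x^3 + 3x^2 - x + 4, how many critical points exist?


Find where f'(x) = 0:
f(x) = -3x^3 + 3x^2 - x + 4
f'(x) = -9x^2 + 6x - 1
This is a quadratic in x. Use the discriminant to count real roots.
Discriminant = (6)^2 - 4 * (-9) * (-1)
= 36 - 36
= 0
Since discriminant = 0, f'(x) = 0 has exactly 1 real solution.
Number of critical points: 1

1


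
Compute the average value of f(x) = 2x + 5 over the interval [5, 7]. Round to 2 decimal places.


Average value = 1/(b-a) * integral from a to b of f(x) dx
First compute the integral of 2x + 5:
F(x) = x^2 + 5x
F(7) = 1 * 49 + 5 * 7 = 84
F(5) = 1 * 25 + 5 * 5 = 50
Integral = 84 - 50 = 34
Average = 34 / (7 - 5) = 34 / 2
= 17 = 17.00

17.00


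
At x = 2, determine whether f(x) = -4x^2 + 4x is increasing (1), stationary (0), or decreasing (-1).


Compute f'(x) to determine behavior:
f'(x) = -8x + 4
f'(2) = -8 * 2 + 4
= -16 + 4
= -12
Since f'(2) < 0, the function is decreasing (-1)

-1


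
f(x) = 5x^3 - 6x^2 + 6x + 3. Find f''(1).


First derivative:
f'(x) = 15x^2 - 12x + 6
Second derivative:
f''(x) = 30x - 12
Substitute x = 1:
f''(1) = 30 * 1 - 12
= 30 - 12
= 18

18


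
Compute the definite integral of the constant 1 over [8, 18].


The integral of a constant k over [a, b] equals k * (b - a).
integral from 8 to 18 of 1 dx
= 1 * (18 - 8)
= 1 * 10
= 10

10


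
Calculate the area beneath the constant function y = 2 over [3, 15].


The area under a constant function y = 2 is a rectangle.
Width = 15 - 3 = 12
Height = 2
Area = width * height
= 12 * 2
= 24

24


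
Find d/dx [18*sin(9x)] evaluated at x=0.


Apply the chain rule to differentiate 18*sin(9x):
d/dx [18*sin(9x)]
= 18 * cos(9x) * d/dx(9x)
= 18 * 9 * cos(9x)
= 162 * cos(9x)
Evaluate at x = 0:
= 162 * cos(0)
= 162 * 1
= 162

162


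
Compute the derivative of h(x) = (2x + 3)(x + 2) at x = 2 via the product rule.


Let u(x) = 2x + 3 and v(x) = x + 2
u'(x) = 2
v'(x) = 1
Product rule: h'(x) = u'(x)*v(x) + u(x)*v'(x)
= 2 * (x + 2) + (2x + 3) * 1
At x = 2:
u(2) = 2 * 2 + 3 = 7
v(2) = 1 * 2 + 2 = 4
h'(2) = 2 * 4 + 7 * 1
= 8 + 7
= 15

15
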